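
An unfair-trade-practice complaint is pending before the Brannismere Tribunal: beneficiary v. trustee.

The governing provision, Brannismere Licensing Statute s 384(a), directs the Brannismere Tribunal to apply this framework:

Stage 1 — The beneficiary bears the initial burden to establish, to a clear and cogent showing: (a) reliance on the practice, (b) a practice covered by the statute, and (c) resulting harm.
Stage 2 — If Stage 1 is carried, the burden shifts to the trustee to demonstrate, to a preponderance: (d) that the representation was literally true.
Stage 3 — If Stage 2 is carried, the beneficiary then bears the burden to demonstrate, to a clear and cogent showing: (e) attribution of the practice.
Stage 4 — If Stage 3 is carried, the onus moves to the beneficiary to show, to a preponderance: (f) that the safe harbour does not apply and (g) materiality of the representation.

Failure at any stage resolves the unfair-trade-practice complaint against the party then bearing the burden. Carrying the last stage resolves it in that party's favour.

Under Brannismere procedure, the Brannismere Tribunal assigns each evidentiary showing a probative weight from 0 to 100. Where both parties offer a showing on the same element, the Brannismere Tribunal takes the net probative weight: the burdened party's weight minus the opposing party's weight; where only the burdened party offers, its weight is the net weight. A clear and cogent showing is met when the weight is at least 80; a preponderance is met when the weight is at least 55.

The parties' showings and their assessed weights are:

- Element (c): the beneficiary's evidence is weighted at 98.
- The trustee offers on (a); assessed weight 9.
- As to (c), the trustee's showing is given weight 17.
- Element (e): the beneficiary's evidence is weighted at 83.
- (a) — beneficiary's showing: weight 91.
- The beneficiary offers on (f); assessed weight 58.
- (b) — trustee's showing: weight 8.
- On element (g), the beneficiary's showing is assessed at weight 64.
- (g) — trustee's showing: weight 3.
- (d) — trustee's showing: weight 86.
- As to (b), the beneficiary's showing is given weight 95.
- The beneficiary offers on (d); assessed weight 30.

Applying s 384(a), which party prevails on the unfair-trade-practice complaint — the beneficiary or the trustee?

Stage 1 — burden on beneficiary; standard: a clear and cogent showing (weight is at least 80).
    (a): 91 − 9 = 82 ≥ 80 [met]
    (b): 95 − 8 = 87 ≥ 80 [met]
    (c): 98 − 17 = 81 ≥ 80 [met]
  Stage 1 is satisfied; the onus moves to the trustee.
Stage 2 — burden on trustee; standard: a preponderance (weight is at least 55).
    (d): 86 − 30 = 56 ≥ 55 [met]
  Stage 2 carried; the burden shifts to the beneficiary.
Stage 3 — burden on beneficiary; standard: a clear and cogent showing (weight is at least 80).
    (e): 83 ≥ 80 [met]
  Stage 3 is satisfied; the beneficiary continues to bear the burden.
Stage 4 — burden on beneficiary; standard: a preponderance (weight is at least 55).
    (f): 58 ≥ 55 [met]
    (g): 64 − 3 = 61 ≥ 55 [met]
  Stage 4 carried; the final stage is satisfied.
With every stage satisfied, the beneficiary prevails.

beneficiary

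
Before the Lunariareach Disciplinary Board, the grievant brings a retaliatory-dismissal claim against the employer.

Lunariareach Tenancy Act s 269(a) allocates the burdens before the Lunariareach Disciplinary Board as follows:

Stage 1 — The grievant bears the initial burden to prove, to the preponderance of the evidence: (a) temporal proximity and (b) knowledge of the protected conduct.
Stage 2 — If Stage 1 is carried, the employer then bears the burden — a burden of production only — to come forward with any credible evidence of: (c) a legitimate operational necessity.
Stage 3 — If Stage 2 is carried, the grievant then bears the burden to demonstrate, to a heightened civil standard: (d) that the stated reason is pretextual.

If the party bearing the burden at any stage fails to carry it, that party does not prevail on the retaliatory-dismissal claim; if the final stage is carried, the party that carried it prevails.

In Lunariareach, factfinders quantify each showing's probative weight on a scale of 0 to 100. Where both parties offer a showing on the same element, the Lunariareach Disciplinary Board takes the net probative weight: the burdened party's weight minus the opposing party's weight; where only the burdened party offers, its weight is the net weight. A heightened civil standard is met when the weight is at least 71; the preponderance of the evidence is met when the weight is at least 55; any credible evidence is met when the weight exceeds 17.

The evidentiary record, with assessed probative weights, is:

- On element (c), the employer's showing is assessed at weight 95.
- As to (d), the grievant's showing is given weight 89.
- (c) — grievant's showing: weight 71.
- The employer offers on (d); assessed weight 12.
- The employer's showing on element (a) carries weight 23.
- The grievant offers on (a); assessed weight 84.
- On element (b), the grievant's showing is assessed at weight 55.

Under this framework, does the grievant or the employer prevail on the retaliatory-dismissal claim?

grievant

At Stage 1 the grievant must meet the preponderance of the evidence (weight is at least 55): on (a) the weight is 84 less the opposing 23 gives net 61, which does reach 55, so (a) meets the standard; on (b) the weight is 55, which does reach 55, so (b) meets the standard.
  The grievant carries Stage 1; the employer now bears the burden.
At Stage 2 the employer must meet any credible evidence (weight exceeds 17): on (c) the weight is 95 less the opposing 71 gives net 24, which does exceed 17, so (c) meets the standard.
  The employer carries Stage 2; the grievant now bears the burden.
At Stage 3 the grievant must meet a heightened civil standard (weight is at least 71): on (d) the weight is 89 less the opposing 12 gives net 77, which does reach 71, so (d) meets the standard.
  The grievant carries the last stage.
Every stage carried; the grievant prevails.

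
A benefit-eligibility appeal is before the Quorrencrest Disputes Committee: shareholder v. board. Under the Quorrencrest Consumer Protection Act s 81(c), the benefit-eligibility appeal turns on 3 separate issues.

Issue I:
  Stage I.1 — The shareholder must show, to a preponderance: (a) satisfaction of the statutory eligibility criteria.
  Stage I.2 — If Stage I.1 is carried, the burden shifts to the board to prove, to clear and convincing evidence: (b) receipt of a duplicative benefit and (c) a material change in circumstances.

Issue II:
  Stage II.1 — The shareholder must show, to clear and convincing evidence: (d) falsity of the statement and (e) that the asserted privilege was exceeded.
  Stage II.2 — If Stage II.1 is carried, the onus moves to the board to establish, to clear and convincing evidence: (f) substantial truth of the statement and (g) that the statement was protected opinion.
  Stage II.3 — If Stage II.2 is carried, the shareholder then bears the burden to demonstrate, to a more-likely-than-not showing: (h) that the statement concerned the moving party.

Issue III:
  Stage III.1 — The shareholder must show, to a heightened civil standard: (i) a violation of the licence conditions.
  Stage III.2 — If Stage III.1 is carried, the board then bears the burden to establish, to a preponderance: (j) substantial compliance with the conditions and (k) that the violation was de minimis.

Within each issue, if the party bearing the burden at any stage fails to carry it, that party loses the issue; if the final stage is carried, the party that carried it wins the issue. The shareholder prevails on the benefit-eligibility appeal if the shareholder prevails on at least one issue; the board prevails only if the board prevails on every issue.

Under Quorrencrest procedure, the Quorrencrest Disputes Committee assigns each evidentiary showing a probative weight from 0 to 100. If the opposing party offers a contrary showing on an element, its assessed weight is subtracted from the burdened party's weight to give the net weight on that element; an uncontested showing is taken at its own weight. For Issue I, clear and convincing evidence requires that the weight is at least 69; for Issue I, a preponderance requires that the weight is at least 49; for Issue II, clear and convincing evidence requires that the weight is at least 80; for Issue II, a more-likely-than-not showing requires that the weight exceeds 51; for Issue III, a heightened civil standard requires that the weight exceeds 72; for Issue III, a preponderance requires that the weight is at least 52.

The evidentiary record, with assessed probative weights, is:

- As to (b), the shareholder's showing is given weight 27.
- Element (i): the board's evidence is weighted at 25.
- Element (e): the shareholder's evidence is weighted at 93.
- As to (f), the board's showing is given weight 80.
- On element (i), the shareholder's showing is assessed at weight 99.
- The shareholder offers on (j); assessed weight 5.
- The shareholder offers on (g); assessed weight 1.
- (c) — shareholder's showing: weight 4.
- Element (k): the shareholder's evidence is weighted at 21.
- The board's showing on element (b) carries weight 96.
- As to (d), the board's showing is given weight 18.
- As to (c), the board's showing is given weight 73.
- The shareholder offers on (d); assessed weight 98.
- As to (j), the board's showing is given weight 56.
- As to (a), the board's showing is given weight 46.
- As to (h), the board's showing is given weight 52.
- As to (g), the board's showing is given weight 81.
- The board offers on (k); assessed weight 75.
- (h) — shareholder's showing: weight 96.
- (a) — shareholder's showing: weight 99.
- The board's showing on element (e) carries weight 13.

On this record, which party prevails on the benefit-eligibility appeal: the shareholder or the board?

— Issue I —
Stage I.1 — burden on shareholder; standard: a preponderance (weight is at least 49).
    (a): 99 − 46 = 53 ≥ 49 [met]
  The shareholder carries Stage I.1; the board now bears the burden.
Stage I.2 — burden on board; standard: clear and convincing evidence (weight is at least 69).
    (b): 96 − 27 = 69 ≥ 69 [met]
    (c): 73 − 4 = 69 ≥ 69 [met]
  The board carries the last stage.
With every stage satisfied, the board prevails on this issue.
— Issue II —
At Stage II.1 the shareholder must meet clear and convincing evidence (weight is at least 80): on (d) the weight is 98 less the opposing 18 gives net 80, which does reach 80, so (d) meets the standard; on (e) the weight is 93 less the opposing 13 gives net 80, which does reach 80, so (e) meets the standard.
  The shareholder carries Stage II.1; the board now bears the burden.
At Stage II.2 the board must meet clear and convincing evidence (weight is at least 80): on (f) the weight is 80, which does reach 80, so (f) meets the standard; on (g) the weight is 81 less the opposing 1 gives net 80, ≥ 80, so (g) meets the standard.
  All elements met. The burden passes to the shareholder.
At Stage II.3 the shareholder must meet a more-likely-than-not showing (weight exceeds 51): on (h) the weight is 96 less the opposing 52 gives net 44, ≤ 51, so (h) does not meet the standard.
  Not every element is met, so the shareholder fails to carry Stage II.3.
The board prevails on this issue.
— Issue III —
Stage III.1 (shareholder, a heightened civil standard, weight exceeds 72): (i) net 99−25=74 > 72 — meets.
  Stage III.1 is satisfied; the onus moves to the board.
Stage III.2 (board, a preponderance, weight is at least 52): (j) net 56−5=51 < 52 — fails; (k) net 75−21=54 ≥ 52 — meets.
  The board does not carry Stage III.2.
So the shareholder prevails on this issue.
Per-issue: Issue I → board; Issue II → board; Issue III → shareholder. The shareholder must prevail on at least one issue; overall, the shareholder prevails.

shareholder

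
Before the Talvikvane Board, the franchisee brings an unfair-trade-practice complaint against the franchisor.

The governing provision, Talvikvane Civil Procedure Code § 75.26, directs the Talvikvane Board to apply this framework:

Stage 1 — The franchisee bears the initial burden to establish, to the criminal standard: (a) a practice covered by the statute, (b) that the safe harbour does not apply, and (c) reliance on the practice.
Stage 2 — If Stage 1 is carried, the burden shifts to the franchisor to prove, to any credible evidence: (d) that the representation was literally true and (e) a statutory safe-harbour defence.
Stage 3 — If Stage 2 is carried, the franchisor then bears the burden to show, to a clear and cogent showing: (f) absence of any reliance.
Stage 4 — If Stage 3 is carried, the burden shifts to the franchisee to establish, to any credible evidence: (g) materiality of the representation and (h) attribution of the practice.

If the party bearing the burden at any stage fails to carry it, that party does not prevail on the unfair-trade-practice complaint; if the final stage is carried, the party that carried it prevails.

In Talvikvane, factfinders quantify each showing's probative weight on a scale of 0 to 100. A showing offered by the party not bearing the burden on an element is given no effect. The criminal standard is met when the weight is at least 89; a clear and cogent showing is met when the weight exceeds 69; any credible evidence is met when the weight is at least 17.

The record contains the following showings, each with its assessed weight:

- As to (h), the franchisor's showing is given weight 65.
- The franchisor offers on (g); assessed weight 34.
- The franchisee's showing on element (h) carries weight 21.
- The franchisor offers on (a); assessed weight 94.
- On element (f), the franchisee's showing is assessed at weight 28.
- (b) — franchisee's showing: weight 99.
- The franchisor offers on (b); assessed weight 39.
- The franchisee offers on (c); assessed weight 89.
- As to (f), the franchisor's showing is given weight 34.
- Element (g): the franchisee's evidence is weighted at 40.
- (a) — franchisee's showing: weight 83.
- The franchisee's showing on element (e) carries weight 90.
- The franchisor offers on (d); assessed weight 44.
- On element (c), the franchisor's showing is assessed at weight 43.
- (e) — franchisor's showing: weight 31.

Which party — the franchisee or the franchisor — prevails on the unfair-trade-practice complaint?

franchisor

At Stage 1 the franchisee must meet the criminal standard (weight is at least 89): on (a) the weight is 83 (the franchisor's 94 is given no effect), which does not reach 89, so (a) does not meet the standard; on (b) the weight is 99 (the franchisor's 39 is given no effect), which does reach 89, so (b) meets the standard; on (c) the weight is 89 (the franchisor's 43 is given no effect), ≥ 89, so (c) meets the standard.
  Stage 1 not carried; the franchisee fails its burden.
The franchisor prevails.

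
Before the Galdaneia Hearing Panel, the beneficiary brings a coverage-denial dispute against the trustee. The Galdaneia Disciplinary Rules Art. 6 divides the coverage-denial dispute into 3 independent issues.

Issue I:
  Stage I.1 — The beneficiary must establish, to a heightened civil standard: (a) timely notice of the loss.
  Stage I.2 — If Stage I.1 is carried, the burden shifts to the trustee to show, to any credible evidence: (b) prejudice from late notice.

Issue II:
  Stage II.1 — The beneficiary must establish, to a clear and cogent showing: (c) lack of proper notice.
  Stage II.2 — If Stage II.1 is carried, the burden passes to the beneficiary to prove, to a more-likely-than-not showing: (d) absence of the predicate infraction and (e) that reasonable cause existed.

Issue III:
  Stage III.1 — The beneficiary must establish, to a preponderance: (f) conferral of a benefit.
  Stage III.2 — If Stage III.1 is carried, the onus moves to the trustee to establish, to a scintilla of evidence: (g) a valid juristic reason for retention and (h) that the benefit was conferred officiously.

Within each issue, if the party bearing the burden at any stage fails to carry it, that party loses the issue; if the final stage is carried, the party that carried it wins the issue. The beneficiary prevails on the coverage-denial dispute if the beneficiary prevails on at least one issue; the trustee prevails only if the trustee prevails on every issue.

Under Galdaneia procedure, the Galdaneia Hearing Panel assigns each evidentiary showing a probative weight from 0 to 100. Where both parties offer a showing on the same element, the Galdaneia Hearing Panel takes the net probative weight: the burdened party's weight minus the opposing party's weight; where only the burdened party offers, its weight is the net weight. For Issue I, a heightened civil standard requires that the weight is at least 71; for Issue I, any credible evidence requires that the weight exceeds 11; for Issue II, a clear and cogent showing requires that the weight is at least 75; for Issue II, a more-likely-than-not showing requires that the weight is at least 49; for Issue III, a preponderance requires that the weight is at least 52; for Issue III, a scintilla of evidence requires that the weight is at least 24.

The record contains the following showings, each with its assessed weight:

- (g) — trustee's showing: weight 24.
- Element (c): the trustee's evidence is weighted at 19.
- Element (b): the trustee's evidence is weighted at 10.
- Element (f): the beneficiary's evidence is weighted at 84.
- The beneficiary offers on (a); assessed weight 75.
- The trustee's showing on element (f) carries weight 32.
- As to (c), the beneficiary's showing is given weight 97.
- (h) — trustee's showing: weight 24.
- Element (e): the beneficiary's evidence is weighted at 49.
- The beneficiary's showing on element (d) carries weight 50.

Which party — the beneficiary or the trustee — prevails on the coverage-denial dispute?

— Issue I —
Stage I.1 (beneficiary, a heightened civil standard, weight is at least 71): (a) 75 ≥ 71 — meets.
  All elements met. The burden passes to the trustee.
Stage I.2 (trustee, any credible evidence, weight exceeds 11): (b) 10 ≤ 11 — fails.
  Not every element is met, so the trustee fails to carry Stage I.2.
So the beneficiary prevails on this issue.
— Issue II —
Stage II.1 — burden on beneficiary; standard: a clear and cogent showing (weight is at least 75).
    (c): 97 − 19 = 78 ≥ 75 [met]
  Stage II.1 is satisfied; the beneficiary continues to bear the burden.
Stage II.2 — burden on beneficiary; standard: a more-likely-than-not showing (weight is at least 49).
    (d): 50 ≥ 49 [met]
    (e): 49 ≥ 49 [met]
  All elements met at the final stage.
With every stage satisfied, the beneficiary prevails on this issue.
— Issue III —
Stage III.1 — burden on beneficiary; standard: a preponderance (weight is at least 52).
    (f): 84 − 32 = 52 ≥ 52 [met]
  The beneficiary carries Stage III.1; the trustee now bears the burden.
Stage III.2 — burden on trustee; standard: a scintilla of evidence (weight is at least 24).
    (g): 24 ≥ 24 [met]
    (h): 24 ≥ 24 [met]
  All elements met at the final stage.
Every stage carried; the trustee prevails on this issue.
Per-issue: Issue I → beneficiary; Issue II → beneficiary; Issue III → trustee. The beneficiary must prevail on at least one issue; overall, the beneficiary prevails.

beneficiary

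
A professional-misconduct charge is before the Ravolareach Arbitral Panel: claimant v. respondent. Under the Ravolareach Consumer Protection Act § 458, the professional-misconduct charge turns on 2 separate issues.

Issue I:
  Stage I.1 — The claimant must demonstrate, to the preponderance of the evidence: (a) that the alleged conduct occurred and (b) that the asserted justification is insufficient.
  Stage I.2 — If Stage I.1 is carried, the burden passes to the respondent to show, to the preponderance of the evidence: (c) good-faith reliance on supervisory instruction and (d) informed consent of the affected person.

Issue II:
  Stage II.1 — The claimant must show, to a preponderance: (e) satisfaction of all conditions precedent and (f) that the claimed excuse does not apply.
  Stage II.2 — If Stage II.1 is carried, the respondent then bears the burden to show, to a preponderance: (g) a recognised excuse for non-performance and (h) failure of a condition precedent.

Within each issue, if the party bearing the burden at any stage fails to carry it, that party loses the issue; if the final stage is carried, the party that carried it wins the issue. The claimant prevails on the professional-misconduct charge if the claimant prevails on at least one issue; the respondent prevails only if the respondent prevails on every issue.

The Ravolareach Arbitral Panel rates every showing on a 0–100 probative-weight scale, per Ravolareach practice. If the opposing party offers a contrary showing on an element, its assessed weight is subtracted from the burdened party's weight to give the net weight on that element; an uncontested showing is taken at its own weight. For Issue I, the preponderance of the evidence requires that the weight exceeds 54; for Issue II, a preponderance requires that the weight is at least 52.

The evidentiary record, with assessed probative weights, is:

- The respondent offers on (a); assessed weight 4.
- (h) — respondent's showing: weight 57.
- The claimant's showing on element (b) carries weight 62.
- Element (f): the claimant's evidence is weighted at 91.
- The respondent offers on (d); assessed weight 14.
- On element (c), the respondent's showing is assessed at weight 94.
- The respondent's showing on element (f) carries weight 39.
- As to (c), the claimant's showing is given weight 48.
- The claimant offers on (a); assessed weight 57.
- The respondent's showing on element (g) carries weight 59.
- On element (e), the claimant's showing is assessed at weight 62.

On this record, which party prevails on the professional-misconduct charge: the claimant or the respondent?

respondent

— Issue I —
Stage I.1 (claimant, the preponderance of the evidence, weight exceeds 54): (a) net 57−4=53 ≤ 54 — fails; (b) 62 > 54 — meets.
  Stage I.1 not carried; the claimant fails its burden.
So the respondent prevails on this issue.
— Issue II —
Stage II.1 — burden on claimant; standard: a preponderance (weight is at least 52).
    (e): 62 ≥ 52 [met]
    (f): 91 − 39 = 52 ≥ 52 [met]
  Stage II.1 is satisfied; the onus moves to the respondent.
Stage II.2 — burden on respondent; standard: a preponderance (weight is at least 52).
    (g): 59 ≥ 52 [met]
    (h): 57 ≥ 52 [met]
  Stage II.2 carried; the final stage is satisfied.
With every stage satisfied, the respondent prevails on this issue.
Per-issue: Issue I → respondent; Issue II → respondent. The claimant must prevail on at least one issue; overall, the respondent prevails.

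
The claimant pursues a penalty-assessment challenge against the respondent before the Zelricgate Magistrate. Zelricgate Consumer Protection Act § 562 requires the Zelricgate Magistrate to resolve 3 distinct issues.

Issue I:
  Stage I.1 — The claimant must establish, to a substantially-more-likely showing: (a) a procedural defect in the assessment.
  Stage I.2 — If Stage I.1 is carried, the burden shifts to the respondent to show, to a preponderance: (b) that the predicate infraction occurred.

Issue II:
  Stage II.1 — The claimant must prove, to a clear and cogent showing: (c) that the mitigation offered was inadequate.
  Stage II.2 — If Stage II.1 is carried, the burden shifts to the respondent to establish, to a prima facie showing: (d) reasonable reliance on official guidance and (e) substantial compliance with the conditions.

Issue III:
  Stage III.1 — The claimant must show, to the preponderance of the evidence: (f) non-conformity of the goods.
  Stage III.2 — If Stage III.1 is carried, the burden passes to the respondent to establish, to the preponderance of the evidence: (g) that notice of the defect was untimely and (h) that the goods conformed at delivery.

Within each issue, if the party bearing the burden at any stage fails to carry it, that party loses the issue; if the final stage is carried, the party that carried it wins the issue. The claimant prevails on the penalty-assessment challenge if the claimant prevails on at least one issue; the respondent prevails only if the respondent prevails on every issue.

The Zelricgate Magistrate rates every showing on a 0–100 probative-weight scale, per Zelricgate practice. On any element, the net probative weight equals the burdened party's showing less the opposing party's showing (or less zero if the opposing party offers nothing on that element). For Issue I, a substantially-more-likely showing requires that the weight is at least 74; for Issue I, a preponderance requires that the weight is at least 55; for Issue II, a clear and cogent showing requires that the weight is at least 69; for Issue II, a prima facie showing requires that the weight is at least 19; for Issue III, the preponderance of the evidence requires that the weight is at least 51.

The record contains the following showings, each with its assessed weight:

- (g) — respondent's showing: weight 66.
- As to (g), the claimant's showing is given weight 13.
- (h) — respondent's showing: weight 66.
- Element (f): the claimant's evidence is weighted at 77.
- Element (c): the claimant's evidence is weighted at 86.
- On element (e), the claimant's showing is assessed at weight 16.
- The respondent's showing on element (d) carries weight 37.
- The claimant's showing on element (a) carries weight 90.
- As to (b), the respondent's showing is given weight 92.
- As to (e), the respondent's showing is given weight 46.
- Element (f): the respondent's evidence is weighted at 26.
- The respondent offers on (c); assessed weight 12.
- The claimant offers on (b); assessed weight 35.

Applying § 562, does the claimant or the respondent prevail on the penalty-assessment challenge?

respondent

— Issue I —
At Stage I.1 the claimant must meet a substantially-more-likely showing (weight is at least 74): on (a) the weight is 90, which does reach 74, so (a) meets the standard.
  The claimant carries Stage I.1; the respondent now bears the burden.
At Stage I.2 the respondent must meet a preponderance (weight is at least 55): on (b) the weight is 92 less the opposing 35 gives net 57, which does reach 55, so (b) meets the standard.
  Stage I.2 carried; the final stage is satisfied.
With every stage satisfied, the respondent prevails on this issue.
— Issue II —
Stage II.1 — burden on claimant; standard: a clear and cogent showing (weight is at least 69).
    (c): 86 − 12 = 74 ≥ 69 [met]
  Stage II.1 is satisfied; the onus moves to the respondent.
Stage II.2 — burden on respondent; standard: a prima facie showing (weight is at least 19).
    (d): 37 ≥ 19 [met]
    (e): 46 − 16 = 30 ≥ 19 [met]
  All elements met at the final stage.
With every stage satisfied, the respondent prevails on this issue.
— Issue III —
Stage III.1 — burden on claimant; standard: the preponderance of the evidence (weight is at least 51).
    (f): 77 − 26 = 51 ≥ 51 [met]
  The claimant carries Stage III.1; the respondent now bears the burden.
Stage III.2 — burden on respondent; standard: the preponderance of the evidence (weight is at least 51).
    (g): 66 − 13 = 53 ≥ 51 [met]
    (h): 66 ≥ 51 [met]
  Stage III.2 carried; the final stage is satisfied.
With every stage satisfied, the respondent prevails on this issue.
Per-issue: Issue I → respondent; Issue II → respondent; Issue III → respondent. The claimant must prevail on at least one issue; overall, the respondent prevails.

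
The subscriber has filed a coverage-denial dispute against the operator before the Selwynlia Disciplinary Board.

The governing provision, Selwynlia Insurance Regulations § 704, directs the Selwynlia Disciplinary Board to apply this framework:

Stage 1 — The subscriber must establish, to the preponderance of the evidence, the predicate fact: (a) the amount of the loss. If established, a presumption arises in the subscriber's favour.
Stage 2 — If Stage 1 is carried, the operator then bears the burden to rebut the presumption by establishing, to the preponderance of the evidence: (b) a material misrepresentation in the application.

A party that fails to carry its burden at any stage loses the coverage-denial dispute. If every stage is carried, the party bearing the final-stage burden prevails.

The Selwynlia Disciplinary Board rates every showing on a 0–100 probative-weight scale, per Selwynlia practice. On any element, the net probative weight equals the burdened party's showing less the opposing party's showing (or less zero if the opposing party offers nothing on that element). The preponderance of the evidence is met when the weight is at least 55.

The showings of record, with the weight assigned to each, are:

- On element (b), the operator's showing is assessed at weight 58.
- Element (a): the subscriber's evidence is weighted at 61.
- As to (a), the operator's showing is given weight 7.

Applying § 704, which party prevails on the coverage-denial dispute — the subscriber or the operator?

operator

Stage 1 — burden on subscriber; standard: the preponderance of the evidence (weight is at least 55).
    (a): 61 − 7 = 54 < 55 [not met]
  Not every element is met, so the subscriber fails to carry Stage 1.
So the operator prevails.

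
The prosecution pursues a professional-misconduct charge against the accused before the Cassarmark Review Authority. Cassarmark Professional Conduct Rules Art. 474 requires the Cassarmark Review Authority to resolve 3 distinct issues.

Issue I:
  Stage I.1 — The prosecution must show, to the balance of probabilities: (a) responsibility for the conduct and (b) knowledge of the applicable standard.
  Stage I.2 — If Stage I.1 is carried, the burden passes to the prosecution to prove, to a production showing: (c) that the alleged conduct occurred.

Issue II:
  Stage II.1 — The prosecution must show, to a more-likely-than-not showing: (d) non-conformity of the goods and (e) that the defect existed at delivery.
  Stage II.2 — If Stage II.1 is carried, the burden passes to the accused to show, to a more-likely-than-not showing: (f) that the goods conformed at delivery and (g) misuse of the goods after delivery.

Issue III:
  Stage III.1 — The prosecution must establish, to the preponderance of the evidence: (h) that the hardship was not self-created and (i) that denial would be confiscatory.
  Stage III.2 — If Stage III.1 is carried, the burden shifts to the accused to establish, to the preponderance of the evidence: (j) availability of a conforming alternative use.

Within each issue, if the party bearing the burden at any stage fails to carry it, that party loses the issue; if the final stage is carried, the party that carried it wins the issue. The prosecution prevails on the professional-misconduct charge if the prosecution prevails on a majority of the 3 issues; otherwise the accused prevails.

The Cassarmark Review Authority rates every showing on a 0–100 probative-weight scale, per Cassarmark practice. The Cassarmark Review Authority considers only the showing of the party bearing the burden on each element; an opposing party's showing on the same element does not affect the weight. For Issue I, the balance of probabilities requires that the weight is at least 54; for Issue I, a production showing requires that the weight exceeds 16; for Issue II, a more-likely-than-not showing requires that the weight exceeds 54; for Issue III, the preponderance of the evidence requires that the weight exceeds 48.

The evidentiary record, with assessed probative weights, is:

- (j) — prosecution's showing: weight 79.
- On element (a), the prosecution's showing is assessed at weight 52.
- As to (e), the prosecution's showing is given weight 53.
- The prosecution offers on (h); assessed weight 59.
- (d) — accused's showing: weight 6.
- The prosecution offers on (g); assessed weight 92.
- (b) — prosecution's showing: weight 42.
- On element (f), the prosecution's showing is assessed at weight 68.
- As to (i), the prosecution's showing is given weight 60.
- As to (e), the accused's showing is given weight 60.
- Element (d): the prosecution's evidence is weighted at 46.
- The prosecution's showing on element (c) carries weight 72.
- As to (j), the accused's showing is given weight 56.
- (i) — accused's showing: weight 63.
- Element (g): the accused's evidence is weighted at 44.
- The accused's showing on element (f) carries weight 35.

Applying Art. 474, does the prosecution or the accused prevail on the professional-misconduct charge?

accused

— Issue I —
At Stage I.1 the prosecution must meet the balance of probabilities (weight is at least 54): on (a) the weight is 52, which does not reach 54, so (a) does not meet the standard; on (b) the weight is 42, which does not reach 54, so (b) does not meet the standard.
  The prosecution does not carry Stage I.1.
The accused prevails on this issue.
— Issue II —
Stage II.1 — burden on prosecution; standard: a more-likely-than-not showing (weight exceeds 54).
    (d): 46 (accused's 6 disregarded) ≤ 54 [not met]
    (e): 53 (accused's 60 disregarded) ≤ 54 [not met]
  Not every element is met, so the prosecution fails to carry Stage II.1.
The accused prevails on this issue.
— Issue III —
Stage III.1 (prosecution, the preponderance of the evidence, weight exceeds 48): (h) 59 > 48 — meets; (i) 60 (accused's 63 disregarded) > 48 — meets.
  All elements met. The burden passes to the accused.
Stage III.2 (accused, the preponderance of the evidence, weight exceeds 48): (j) 56 (prosecution's 79 disregarded) > 48 — meets.
  Stage III.2 carried; the final stage is satisfied.
Every stage carried; the accused prevails on this issue.
Per-issue: Issue I → accused; Issue II → accused; Issue III → accused. The prosecution must prevail on a majority of issues; overall, the accused prevails.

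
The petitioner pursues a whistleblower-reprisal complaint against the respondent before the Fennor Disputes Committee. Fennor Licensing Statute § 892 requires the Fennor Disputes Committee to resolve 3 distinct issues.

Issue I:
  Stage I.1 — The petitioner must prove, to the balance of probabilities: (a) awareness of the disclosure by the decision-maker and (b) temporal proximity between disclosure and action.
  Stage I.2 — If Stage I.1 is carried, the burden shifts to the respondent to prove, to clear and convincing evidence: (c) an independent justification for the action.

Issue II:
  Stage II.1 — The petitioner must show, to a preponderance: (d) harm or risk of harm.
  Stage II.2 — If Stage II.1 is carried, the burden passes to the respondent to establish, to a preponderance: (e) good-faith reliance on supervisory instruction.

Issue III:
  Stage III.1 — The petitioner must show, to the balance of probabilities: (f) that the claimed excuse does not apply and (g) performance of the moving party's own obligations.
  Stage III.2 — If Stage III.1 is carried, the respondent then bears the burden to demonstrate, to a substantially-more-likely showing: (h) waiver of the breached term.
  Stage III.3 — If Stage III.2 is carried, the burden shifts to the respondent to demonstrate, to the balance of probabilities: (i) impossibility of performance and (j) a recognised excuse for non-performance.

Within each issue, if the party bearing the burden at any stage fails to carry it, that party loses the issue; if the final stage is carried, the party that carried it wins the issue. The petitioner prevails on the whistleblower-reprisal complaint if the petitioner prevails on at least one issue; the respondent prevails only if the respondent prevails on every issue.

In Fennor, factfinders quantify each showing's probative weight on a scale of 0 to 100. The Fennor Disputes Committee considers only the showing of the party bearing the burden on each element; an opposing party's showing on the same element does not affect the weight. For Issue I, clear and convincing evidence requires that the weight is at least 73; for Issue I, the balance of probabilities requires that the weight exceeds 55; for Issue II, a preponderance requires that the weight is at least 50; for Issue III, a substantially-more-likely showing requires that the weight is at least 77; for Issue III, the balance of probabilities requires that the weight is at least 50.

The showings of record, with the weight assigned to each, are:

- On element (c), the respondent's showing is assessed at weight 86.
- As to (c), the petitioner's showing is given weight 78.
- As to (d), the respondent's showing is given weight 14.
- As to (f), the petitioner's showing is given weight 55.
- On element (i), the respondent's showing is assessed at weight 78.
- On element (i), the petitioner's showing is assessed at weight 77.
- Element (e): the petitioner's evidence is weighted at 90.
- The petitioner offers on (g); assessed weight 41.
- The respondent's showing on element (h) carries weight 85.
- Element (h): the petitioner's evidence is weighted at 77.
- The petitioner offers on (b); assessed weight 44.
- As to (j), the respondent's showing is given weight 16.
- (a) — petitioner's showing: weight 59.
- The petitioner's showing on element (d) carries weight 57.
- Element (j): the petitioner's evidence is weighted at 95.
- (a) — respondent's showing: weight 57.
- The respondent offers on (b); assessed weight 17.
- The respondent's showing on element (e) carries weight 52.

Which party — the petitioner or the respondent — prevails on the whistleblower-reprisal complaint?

respondent

— Issue I —
Stage I.1 — burden on petitioner; standard: the balance of probabilities (weight exceeds 55).
    (a): 59 (respondent's 57 disregarded) > 55 [met]
    (b): 44 (respondent's 17 disregarded) ≤ 55 [not met]
  Stage I.1 not carried; the petitioner fails its burden.
The analysis ends at Stage I.1; the respondent prevails on this issue.
— Issue II —
At Stage II.1 the petitioner must meet a preponderance (weight is at least 50): on (d) the weight is 57 (the respondent's 14 is given no effect), which does reach 50, so (d) meets the standard.
  The petitioner carries Stage II.1; the respondent now bears the burden.
At Stage II.2 the respondent must meet a preponderance (weight is at least 50): on (e) the weight is 52 (the petitioner's 90 is given no effect), which does reach 50, so (e) meets the standard.
  The respondent carries the last stage.
All stages carried — the respondent prevails on this issue.
— Issue III —
Stage III.1 — burden on petitioner; standard: the balance of probabilities (weight is at least 50).
    (f): 55 ≥ 50 [met]
    (g): 41 < 50 [not met]
  The petitioner does not carry Stage III.1.
The respondent prevails on this issue.
Per-issue: Issue I → respondent; Issue II → respondent; Issue III → respondent. The petitioner must prevail on at least one issue; overall, the respondent prevails.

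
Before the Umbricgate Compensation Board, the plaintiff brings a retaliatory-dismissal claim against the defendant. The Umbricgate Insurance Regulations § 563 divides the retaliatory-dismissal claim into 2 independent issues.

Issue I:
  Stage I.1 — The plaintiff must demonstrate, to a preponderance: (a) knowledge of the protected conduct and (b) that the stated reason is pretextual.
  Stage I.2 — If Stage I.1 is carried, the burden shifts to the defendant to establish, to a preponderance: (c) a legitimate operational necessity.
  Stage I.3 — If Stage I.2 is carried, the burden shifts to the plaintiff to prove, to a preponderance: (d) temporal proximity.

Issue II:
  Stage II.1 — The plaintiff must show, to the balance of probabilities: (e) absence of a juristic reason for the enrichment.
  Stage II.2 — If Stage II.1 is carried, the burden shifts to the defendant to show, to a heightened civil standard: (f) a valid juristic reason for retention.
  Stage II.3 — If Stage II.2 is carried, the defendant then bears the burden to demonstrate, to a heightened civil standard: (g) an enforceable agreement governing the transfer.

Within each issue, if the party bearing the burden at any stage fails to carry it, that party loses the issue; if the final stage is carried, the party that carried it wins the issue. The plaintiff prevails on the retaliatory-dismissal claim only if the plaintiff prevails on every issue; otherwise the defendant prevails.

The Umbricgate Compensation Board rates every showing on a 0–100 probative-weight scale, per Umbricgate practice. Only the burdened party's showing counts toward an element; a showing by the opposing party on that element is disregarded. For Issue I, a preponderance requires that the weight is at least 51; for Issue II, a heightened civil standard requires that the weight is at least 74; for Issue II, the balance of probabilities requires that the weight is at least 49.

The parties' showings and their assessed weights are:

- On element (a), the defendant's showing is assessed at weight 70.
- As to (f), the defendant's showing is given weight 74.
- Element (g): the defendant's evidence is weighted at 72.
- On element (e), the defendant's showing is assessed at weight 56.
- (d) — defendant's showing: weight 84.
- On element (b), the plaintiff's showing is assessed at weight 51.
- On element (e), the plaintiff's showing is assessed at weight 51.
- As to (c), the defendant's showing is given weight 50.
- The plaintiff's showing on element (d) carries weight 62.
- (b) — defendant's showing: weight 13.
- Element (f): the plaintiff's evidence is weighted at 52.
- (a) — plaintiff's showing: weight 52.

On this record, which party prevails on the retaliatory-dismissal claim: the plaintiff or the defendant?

— Issue I —
Stage I.1 (plaintiff, a preponderance, weight is at least 51): (a) 52 (defendant's 70 disregarded) ≥ 51 — meets; (b) 51 (defendant's 13 disregarded) ≥ 51 — meets.
  The plaintiff carries Stage I.1; the defendant now bears the burden.
Stage I.2 (defendant, a preponderance, weight is at least 51): (c) 50 < 51 — fails.
  Not every element is met, so the defendant fails to carry Stage I.2.
The analysis ends at Stage I.2; the plaintiff prevails on this issue.
— Issue II —
Stage II.1 — burden on plaintiff; standard: the balance of probabilities (weight is at least 49).
    (e): 51 (defendant's 56 disregarded) ≥ 49 [met]
  Stage II.1 is satisfied; the onus moves to the defendant.
Stage II.2 — burden on defendant; standard: a heightened civil standard (weight is at least 74).
    (f): 74 (plaintiff's 52 disregarded) ≥ 74 [met]
  All elements met. The defendant retains the burden for Stage II.3.
Stage II.3 — burden on defendant; standard: a heightened civil standard (weight is at least 74).
    (g): 72 < 74 [not met]
  Stage II.3 not carried; the defendant fails its burden.
The analysis ends at Stage II.3; the plaintiff prevails on this issue.
Per-issue: Issue I → plaintiff; Issue II → plaintiff. The plaintiff must prevail on every issue; overall, the plaintiff prevails.

plaintiff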